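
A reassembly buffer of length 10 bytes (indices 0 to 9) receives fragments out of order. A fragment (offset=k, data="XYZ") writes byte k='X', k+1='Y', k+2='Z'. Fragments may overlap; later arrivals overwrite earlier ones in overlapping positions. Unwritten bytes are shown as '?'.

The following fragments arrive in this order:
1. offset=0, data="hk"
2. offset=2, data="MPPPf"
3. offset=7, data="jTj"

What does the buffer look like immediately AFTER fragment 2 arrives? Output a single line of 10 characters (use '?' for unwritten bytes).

Answer: hkMPPPf???

Derivation:
Fragment 1: offset=0 data="hk" -> buffer=hk????????
Fragment 2: offset=2 data="MPPPf" -> buffer=hkMPPPf???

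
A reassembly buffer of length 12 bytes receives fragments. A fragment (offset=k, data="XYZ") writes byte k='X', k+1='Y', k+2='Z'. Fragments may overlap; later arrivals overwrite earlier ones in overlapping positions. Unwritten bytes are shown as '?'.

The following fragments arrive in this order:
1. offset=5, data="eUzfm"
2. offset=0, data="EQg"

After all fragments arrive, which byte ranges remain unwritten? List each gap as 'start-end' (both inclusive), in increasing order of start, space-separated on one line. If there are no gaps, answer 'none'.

Fragment 1: offset=5 len=5
Fragment 2: offset=0 len=3
Gaps: 3-4 10-11

Answer: 3-4 10-11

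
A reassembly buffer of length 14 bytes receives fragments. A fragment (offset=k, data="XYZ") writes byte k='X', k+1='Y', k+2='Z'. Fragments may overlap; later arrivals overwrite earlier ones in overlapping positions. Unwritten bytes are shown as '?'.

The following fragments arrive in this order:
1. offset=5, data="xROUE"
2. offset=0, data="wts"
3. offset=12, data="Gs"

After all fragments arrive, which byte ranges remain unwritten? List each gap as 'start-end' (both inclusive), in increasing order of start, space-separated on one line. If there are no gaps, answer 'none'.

Fragment 1: offset=5 len=5
Fragment 2: offset=0 len=3
Fragment 3: offset=12 len=2
Gaps: 3-4 10-11

Answer: 3-4 10-11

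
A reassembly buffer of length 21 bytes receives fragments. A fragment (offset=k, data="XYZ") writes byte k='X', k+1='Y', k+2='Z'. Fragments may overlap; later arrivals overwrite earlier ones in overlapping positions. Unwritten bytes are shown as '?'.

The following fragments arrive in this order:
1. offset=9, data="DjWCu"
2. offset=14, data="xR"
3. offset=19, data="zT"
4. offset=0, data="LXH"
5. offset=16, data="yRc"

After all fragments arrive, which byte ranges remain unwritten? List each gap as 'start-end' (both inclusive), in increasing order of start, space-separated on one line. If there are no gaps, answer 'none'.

Answer: 3-8

Derivation:
Fragment 1: offset=9 len=5
Fragment 2: offset=14 len=2
Fragment 3: offset=19 len=2
Fragment 4: offset=0 len=3
Fragment 5: offset=16 len=3
Gaps: 3-8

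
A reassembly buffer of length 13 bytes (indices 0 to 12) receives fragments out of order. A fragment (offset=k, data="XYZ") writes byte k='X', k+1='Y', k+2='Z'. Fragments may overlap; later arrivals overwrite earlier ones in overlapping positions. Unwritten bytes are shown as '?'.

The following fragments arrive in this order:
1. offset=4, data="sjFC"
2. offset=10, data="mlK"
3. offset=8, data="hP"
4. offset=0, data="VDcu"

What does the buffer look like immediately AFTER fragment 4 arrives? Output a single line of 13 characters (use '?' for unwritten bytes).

Fragment 1: offset=4 data="sjFC" -> buffer=????sjFC?????
Fragment 2: offset=10 data="mlK" -> buffer=????sjFC??mlK
Fragment 3: offset=8 data="hP" -> buffer=????sjFChPmlK
Fragment 4: offset=0 data="VDcu" -> buffer=VDcusjFChPmlK

Answer: VDcusjFChPmlK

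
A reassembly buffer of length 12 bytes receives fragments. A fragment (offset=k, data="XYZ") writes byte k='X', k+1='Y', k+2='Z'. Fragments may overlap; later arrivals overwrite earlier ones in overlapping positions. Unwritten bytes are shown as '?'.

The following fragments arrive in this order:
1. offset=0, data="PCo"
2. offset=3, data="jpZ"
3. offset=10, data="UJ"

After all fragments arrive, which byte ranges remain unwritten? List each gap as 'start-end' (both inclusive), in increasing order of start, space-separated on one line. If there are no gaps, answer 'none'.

Answer: 6-9

Derivation:
Fragment 1: offset=0 len=3
Fragment 2: offset=3 len=3
Fragment 3: offset=10 len=2
Gaps: 6-9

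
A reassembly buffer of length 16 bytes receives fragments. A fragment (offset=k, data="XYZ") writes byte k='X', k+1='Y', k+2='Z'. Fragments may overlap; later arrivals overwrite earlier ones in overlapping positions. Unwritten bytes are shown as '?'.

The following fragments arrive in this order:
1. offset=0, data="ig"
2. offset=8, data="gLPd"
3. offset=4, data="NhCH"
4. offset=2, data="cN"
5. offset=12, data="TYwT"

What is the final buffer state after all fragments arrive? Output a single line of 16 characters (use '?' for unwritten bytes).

Answer: igcNNhCHgLPdTYwT

Derivation:
Fragment 1: offset=0 data="ig" -> buffer=ig??????????????
Fragment 2: offset=8 data="gLPd" -> buffer=ig??????gLPd????
Fragment 3: offset=4 data="NhCH" -> buffer=ig??NhCHgLPd????
Fragment 4: offset=2 data="cN" -> buffer=igcNNhCHgLPd????
Fragment 5: offset=12 data="TYwT" -> buffer=igcNNhCHgLPdTYwT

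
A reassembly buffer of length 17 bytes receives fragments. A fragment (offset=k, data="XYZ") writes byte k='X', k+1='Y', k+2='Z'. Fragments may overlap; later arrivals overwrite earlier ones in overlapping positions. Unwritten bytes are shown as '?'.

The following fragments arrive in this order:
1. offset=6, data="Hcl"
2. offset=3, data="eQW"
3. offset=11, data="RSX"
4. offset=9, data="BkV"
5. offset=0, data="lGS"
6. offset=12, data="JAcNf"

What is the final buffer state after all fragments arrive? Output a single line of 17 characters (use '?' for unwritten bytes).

Answer: lGSeQWHclBkVJAcNf

Derivation:
Fragment 1: offset=6 data="Hcl" -> buffer=??????Hcl????????
Fragment 2: offset=3 data="eQW" -> buffer=???eQWHcl????????
Fragment 3: offset=11 data="RSX" -> buffer=???eQWHcl??RSX???
Fragment 4: offset=9 data="BkV" -> buffer=???eQWHclBkVSX???
Fragment 5: offset=0 data="lGS" -> buffer=lGSeQWHclBkVSX???
Fragment 6: offset=12 data="JAcNf" -> buffer=lGSeQWHclBkVJAcNf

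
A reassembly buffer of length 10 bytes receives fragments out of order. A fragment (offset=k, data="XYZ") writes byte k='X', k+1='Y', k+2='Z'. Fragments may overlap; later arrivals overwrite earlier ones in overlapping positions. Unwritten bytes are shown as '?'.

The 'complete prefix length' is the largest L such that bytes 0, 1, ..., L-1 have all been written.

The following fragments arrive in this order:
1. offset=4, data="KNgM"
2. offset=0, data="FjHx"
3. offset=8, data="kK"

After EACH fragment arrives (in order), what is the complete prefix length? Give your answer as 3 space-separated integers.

Answer: 0 8 10

Derivation:
Fragment 1: offset=4 data="KNgM" -> buffer=????KNgM?? -> prefix_len=0
Fragment 2: offset=0 data="FjHx" -> buffer=FjHxKNgM?? -> prefix_len=8
Fragment 3: offset=8 data="kK" -> buffer=FjHxKNgMkK -> prefix_len=10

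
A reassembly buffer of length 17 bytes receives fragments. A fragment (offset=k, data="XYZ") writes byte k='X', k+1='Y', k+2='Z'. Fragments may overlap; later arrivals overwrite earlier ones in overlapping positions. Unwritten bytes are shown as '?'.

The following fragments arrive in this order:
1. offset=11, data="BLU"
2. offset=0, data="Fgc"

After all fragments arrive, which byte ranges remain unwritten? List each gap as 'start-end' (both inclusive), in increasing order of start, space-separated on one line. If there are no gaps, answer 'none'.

Answer: 3-10 14-16

Derivation:
Fragment 1: offset=11 len=3
Fragment 2: offset=0 len=3
Gaps: 3-10 14-16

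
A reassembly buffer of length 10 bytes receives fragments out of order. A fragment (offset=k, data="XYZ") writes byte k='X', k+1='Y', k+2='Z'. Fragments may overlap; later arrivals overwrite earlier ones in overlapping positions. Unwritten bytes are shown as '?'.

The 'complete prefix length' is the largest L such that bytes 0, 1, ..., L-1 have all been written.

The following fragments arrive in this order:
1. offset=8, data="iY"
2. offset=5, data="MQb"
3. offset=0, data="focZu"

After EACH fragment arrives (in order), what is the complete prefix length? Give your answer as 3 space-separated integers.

Fragment 1: offset=8 data="iY" -> buffer=????????iY -> prefix_len=0
Fragment 2: offset=5 data="MQb" -> buffer=?????MQbiY -> prefix_len=0
Fragment 3: offset=0 data="focZu" -> buffer=focZuMQbiY -> prefix_len=10

Answer: 0 0 10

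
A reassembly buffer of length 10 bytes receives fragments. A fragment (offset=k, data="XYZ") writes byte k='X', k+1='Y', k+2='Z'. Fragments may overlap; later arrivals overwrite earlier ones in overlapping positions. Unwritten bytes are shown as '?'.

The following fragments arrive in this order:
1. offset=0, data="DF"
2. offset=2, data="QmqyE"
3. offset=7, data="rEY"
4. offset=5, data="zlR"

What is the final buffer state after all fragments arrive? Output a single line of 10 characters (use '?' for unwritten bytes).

Answer: DFQmqzlREY

Derivation:
Fragment 1: offset=0 data="DF" -> buffer=DF????????
Fragment 2: offset=2 data="QmqyE" -> buffer=DFQmqyE???
Fragment 3: offset=7 data="rEY" -> buffer=DFQmqyErEY
Fragment 4: offset=5 data="zlR" -> buffer=DFQmqzlREY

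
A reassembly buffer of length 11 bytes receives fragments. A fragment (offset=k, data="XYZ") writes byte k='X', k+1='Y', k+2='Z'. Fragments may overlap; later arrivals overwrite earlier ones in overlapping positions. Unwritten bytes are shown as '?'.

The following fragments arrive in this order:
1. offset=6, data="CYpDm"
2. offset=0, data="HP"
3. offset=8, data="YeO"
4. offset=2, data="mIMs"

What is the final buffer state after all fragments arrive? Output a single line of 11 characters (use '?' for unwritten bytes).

Answer: HPmIMsCYYeO

Derivation:
Fragment 1: offset=6 data="CYpDm" -> buffer=??????CYpDm
Fragment 2: offset=0 data="HP" -> buffer=HP????CYpDm
Fragment 3: offset=8 data="YeO" -> buffer=HP????CYYeO
Fragment 4: offset=2 data="mIMs" -> buffer=HPmIMsCYYeO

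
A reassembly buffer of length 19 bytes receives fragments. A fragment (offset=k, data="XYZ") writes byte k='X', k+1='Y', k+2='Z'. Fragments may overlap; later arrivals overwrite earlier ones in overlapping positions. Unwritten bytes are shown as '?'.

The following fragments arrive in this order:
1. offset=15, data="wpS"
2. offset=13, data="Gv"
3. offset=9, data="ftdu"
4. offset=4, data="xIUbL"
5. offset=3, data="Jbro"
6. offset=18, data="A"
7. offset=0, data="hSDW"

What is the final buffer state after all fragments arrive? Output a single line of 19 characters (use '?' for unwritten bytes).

Fragment 1: offset=15 data="wpS" -> buffer=???????????????wpS?
Fragment 2: offset=13 data="Gv" -> buffer=?????????????GvwpS?
Fragment 3: offset=9 data="ftdu" -> buffer=?????????ftduGvwpS?
Fragment 4: offset=4 data="xIUbL" -> buffer=????xIUbLftduGvwpS?
Fragment 5: offset=3 data="Jbro" -> buffer=???JbrobLftduGvwpS?
Fragment 6: offset=18 data="A" -> buffer=???JbrobLftduGvwpSA
Fragment 7: offset=0 data="hSDW" -> buffer=hSDWbrobLftduGvwpSA

Answer: hSDWbrobLftduGvwpSA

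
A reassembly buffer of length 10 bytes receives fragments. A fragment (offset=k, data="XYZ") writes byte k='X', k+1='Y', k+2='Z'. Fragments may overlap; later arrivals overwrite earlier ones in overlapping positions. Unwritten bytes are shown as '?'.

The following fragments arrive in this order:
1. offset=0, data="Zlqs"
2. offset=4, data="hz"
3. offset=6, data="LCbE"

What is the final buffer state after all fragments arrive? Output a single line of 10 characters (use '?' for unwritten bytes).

Answer: ZlqshzLCbE

Derivation:
Fragment 1: offset=0 data="Zlqs" -> buffer=Zlqs??????
Fragment 2: offset=4 data="hz" -> buffer=Zlqshz????
Fragment 3: offset=6 data="LCbE" -> buffer=ZlqshzLCbE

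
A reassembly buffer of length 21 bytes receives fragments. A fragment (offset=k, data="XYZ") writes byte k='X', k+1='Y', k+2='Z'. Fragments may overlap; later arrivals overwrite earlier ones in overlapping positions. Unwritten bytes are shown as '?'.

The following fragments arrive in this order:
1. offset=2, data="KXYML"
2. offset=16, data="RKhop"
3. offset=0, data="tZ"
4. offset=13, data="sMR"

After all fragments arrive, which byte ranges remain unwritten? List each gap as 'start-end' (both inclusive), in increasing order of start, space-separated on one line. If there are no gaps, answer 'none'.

Answer: 7-12

Derivation:
Fragment 1: offset=2 len=5
Fragment 2: offset=16 len=5
Fragment 3: offset=0 len=2
Fragment 4: offset=13 len=3
Gaps: 7-12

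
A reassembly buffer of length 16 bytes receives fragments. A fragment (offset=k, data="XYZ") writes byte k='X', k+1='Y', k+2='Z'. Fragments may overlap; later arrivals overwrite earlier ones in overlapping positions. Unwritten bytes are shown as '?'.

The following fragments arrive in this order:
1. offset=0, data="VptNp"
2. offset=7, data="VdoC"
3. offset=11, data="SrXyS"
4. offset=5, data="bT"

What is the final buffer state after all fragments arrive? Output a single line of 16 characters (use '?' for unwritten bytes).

Answer: VptNpbTVdoCSrXyS

Derivation:
Fragment 1: offset=0 data="VptNp" -> buffer=VptNp???????????
Fragment 2: offset=7 data="VdoC" -> buffer=VptNp??VdoC?????
Fragment 3: offset=11 data="SrXyS" -> buffer=VptNp??VdoCSrXyS
Fragment 4: offset=5 data="bT" -> buffer=VptNpbTVdoCSrXyS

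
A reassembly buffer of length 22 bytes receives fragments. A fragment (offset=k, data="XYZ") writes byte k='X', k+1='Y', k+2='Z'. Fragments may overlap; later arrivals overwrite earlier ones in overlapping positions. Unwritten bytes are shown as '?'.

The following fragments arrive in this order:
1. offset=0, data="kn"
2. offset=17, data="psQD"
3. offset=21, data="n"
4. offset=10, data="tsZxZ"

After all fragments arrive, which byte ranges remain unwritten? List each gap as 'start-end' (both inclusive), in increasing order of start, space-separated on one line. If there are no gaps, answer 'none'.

Answer: 2-9 15-16

Derivation:
Fragment 1: offset=0 len=2
Fragment 2: offset=17 len=4
Fragment 3: offset=21 len=1
Fragment 4: offset=10 len=5
Gaps: 2-9 15-16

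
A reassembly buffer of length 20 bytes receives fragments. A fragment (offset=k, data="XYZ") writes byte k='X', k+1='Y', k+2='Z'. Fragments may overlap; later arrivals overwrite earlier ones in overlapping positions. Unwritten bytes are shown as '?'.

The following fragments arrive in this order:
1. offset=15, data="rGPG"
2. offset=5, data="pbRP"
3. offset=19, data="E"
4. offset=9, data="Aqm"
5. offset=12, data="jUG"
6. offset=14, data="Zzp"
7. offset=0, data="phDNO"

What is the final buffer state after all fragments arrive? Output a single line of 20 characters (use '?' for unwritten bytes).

Answer: phDNOpbRPAqmjUZzpPGE

Derivation:
Fragment 1: offset=15 data="rGPG" -> buffer=???????????????rGPG?
Fragment 2: offset=5 data="pbRP" -> buffer=?????pbRP??????rGPG?
Fragment 3: offset=19 data="E" -> buffer=?????pbRP??????rGPGE
Fragment 4: offset=9 data="Aqm" -> buffer=?????pbRPAqm???rGPGE
Fragment 5: offset=12 data="jUG" -> buffer=?????pbRPAqmjUGrGPGE
Fragment 6: offset=14 data="Zzp" -> buffer=?????pbRPAqmjUZzpPGE
Fragment 7: offset=0 data="phDNO" -> buffer=phDNOpbRPAqmjUZzpPGE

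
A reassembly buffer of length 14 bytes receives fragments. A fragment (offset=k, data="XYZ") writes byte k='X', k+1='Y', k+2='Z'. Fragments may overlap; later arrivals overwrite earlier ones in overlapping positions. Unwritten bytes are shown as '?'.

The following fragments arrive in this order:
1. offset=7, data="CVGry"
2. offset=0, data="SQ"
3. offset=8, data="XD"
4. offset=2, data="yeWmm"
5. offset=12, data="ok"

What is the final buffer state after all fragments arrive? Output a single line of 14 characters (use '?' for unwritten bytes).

Fragment 1: offset=7 data="CVGry" -> buffer=???????CVGry??
Fragment 2: offset=0 data="SQ" -> buffer=SQ?????CVGry??
Fragment 3: offset=8 data="XD" -> buffer=SQ?????CXDry??
Fragment 4: offset=2 data="yeWmm" -> buffer=SQyeWmmCXDry??
Fragment 5: offset=12 data="ok" -> buffer=SQyeWmmCXDryok

Answer: SQyeWmmCXDryok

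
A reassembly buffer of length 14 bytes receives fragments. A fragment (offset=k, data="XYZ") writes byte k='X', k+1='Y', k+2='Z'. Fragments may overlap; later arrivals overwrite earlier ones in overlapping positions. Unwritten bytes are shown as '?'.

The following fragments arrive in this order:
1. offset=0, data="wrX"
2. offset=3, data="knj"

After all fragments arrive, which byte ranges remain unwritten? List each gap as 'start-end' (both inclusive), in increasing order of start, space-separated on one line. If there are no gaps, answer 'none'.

Answer: 6-13

Derivation:
Fragment 1: offset=0 len=3
Fragment 2: offset=3 len=3
Gaps: 6-13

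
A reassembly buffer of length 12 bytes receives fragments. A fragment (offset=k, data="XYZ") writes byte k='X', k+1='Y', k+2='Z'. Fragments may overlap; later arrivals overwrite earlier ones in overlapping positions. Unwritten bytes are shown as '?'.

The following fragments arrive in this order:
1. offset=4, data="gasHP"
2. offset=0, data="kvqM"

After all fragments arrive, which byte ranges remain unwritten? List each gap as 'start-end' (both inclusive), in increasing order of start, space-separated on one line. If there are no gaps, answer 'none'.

Answer: 9-11

Derivation:
Fragment 1: offset=4 len=5
Fragment 2: offset=0 len=4
Gaps: 9-11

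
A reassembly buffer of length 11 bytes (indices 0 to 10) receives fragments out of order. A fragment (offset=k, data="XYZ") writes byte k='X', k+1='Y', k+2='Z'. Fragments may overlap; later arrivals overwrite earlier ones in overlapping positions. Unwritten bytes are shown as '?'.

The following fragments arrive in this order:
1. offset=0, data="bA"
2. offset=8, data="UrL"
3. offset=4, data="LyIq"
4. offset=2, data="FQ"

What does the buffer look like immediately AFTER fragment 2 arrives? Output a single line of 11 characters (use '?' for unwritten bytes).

Answer: bA??????UrL

Derivation:
Fragment 1: offset=0 data="bA" -> buffer=bA?????????
Fragment 2: offset=8 data="UrL" -> buffer=bA??????UrL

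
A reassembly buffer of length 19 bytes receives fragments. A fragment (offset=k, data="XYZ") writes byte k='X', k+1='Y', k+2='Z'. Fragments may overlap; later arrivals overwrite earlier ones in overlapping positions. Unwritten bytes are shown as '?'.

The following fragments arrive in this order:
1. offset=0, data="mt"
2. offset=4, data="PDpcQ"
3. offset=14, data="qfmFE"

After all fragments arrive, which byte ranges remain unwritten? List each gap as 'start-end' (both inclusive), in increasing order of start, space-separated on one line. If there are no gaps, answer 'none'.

Fragment 1: offset=0 len=2
Fragment 2: offset=4 len=5
Fragment 3: offset=14 len=5
Gaps: 2-3 9-13

Answer: 2-3 9-13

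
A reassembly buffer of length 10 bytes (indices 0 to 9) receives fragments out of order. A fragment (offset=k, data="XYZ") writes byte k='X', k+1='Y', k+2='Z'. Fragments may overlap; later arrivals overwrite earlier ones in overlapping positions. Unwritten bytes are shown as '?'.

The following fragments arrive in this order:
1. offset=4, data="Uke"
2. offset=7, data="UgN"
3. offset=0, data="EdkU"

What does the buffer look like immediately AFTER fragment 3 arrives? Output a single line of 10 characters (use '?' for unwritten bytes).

Fragment 1: offset=4 data="Uke" -> buffer=????Uke???
Fragment 2: offset=7 data="UgN" -> buffer=????UkeUgN
Fragment 3: offset=0 data="EdkU" -> buffer=EdkUUkeUgN

Answer: EdkUUkeUgN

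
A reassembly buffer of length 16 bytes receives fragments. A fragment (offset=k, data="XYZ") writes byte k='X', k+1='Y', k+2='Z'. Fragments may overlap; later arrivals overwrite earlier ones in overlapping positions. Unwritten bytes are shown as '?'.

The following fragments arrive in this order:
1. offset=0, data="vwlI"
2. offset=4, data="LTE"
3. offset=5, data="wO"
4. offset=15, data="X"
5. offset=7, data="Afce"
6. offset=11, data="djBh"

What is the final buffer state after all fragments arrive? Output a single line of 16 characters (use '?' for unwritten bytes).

Fragment 1: offset=0 data="vwlI" -> buffer=vwlI????????????
Fragment 2: offset=4 data="LTE" -> buffer=vwlILTE?????????
Fragment 3: offset=5 data="wO" -> buffer=vwlILwO?????????
Fragment 4: offset=15 data="X" -> buffer=vwlILwO????????X
Fragment 5: offset=7 data="Afce" -> buffer=vwlILwOAfce????X
Fragment 6: offset=11 data="djBh" -> buffer=vwlILwOAfcedjBhX

Answer: vwlILwOAfcedjBhX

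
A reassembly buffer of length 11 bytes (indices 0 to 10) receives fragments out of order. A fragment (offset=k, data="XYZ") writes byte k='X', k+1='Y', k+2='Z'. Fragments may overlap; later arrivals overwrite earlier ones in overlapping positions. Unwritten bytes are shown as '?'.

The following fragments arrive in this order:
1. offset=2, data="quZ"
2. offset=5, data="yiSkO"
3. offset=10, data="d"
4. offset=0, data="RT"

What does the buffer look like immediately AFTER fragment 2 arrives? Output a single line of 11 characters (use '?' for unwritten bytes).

Answer: ??quZyiSkO?

Derivation:
Fragment 1: offset=2 data="quZ" -> buffer=??quZ??????
Fragment 2: offset=5 data="yiSkO" -> buffer=??quZyiSkO?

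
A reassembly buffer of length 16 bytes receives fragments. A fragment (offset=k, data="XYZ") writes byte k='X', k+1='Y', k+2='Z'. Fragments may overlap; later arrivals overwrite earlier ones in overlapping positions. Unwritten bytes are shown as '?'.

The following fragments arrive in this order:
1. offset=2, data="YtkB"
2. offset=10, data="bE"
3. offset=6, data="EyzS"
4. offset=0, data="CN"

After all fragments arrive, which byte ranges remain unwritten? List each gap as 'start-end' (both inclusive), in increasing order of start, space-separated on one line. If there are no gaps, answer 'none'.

Fragment 1: offset=2 len=4
Fragment 2: offset=10 len=2
Fragment 3: offset=6 len=4
Fragment 4: offset=0 len=2
Gaps: 12-15

Answer: 12-15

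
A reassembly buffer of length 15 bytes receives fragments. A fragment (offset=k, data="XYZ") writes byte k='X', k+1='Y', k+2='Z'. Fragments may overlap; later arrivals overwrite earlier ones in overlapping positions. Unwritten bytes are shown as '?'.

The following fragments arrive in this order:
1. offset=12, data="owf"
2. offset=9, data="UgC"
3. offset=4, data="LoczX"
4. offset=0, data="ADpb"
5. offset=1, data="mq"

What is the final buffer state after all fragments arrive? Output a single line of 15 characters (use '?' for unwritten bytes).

Fragment 1: offset=12 data="owf" -> buffer=????????????owf
Fragment 2: offset=9 data="UgC" -> buffer=?????????UgCowf
Fragment 3: offset=4 data="LoczX" -> buffer=????LoczXUgCowf
Fragment 4: offset=0 data="ADpb" -> buffer=ADpbLoczXUgCowf
Fragment 5: offset=1 data="mq" -> buffer=AmqbLoczXUgCowf

Answer: AmqbLoczXUgCowf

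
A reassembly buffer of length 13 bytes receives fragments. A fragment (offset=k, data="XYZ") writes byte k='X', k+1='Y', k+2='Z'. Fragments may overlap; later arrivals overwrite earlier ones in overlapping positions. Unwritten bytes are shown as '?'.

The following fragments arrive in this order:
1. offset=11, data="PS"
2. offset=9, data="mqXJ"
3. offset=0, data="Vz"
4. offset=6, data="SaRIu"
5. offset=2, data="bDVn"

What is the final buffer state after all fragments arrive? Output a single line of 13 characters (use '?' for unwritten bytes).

Answer: VzbDVnSaRIuXJ

Derivation:
Fragment 1: offset=11 data="PS" -> buffer=???????????PS
Fragment 2: offset=9 data="mqXJ" -> buffer=?????????mqXJ
Fragment 3: offset=0 data="Vz" -> buffer=Vz???????mqXJ
Fragment 4: offset=6 data="SaRIu" -> buffer=Vz????SaRIuXJ
Fragment 5: offset=2 data="bDVn" -> buffer=VzbDVnSaRIuXJ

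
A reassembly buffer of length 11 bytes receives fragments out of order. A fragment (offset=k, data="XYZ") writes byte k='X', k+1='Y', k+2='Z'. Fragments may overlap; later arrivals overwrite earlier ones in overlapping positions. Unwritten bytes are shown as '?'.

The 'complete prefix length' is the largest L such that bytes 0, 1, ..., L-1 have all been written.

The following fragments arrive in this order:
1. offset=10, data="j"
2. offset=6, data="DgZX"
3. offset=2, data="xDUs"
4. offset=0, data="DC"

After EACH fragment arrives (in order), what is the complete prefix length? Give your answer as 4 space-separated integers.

Answer: 0 0 0 11

Derivation:
Fragment 1: offset=10 data="j" -> buffer=??????????j -> prefix_len=0
Fragment 2: offset=6 data="DgZX" -> buffer=??????DgZXj -> prefix_len=0
Fragment 3: offset=2 data="xDUs" -> buffer=??xDUsDgZXj -> prefix_len=0
Fragment 4: offset=0 data="DC" -> buffer=DCxDUsDgZXj -> prefix_len=11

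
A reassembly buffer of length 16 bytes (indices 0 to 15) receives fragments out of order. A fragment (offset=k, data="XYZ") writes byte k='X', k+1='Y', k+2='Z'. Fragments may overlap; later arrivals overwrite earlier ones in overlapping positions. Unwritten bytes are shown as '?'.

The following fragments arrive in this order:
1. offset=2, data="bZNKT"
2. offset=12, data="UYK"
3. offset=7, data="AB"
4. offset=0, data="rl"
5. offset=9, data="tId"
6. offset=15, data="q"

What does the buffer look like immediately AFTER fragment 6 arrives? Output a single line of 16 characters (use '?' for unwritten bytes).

Fragment 1: offset=2 data="bZNKT" -> buffer=??bZNKT?????????
Fragment 2: offset=12 data="UYK" -> buffer=??bZNKT?????UYK?
Fragment 3: offset=7 data="AB" -> buffer=??bZNKTAB???UYK?
Fragment 4: offset=0 data="rl" -> buffer=rlbZNKTAB???UYK?
Fragment 5: offset=9 data="tId" -> buffer=rlbZNKTABtIdUYK?
Fragment 6: offset=15 data="q" -> buffer=rlbZNKTABtIdUYKq

Answer: rlbZNKTABtIdUYKq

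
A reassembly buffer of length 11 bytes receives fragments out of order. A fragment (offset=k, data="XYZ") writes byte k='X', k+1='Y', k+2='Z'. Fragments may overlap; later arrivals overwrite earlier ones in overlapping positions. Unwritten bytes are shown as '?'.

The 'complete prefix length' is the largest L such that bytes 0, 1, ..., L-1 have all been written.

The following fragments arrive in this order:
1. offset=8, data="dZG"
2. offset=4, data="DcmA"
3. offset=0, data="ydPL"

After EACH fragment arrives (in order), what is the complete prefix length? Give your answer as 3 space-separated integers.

Fragment 1: offset=8 data="dZG" -> buffer=????????dZG -> prefix_len=0
Fragment 2: offset=4 data="DcmA" -> buffer=????DcmAdZG -> prefix_len=0
Fragment 3: offset=0 data="ydPL" -> buffer=ydPLDcmAdZG -> prefix_len=11

Answer: 0 0 11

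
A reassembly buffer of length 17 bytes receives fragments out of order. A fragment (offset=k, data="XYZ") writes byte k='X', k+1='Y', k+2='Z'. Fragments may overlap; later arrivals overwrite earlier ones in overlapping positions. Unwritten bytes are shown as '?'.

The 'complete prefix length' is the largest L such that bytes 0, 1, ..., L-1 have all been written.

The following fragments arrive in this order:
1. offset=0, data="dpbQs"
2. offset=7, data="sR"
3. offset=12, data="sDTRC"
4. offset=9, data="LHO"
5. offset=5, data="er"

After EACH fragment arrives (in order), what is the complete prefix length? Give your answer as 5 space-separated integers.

Answer: 5 5 5 5 17

Derivation:
Fragment 1: offset=0 data="dpbQs" -> buffer=dpbQs???????????? -> prefix_len=5
Fragment 2: offset=7 data="sR" -> buffer=dpbQs??sR???????? -> prefix_len=5
Fragment 3: offset=12 data="sDTRC" -> buffer=dpbQs??sR???sDTRC -> prefix_len=5
Fragment 4: offset=9 data="LHO" -> buffer=dpbQs??sRLHOsDTRC -> prefix_len=5
Fragment 5: offset=5 data="er" -> buffer=dpbQsersRLHOsDTRC -> prefix_len=17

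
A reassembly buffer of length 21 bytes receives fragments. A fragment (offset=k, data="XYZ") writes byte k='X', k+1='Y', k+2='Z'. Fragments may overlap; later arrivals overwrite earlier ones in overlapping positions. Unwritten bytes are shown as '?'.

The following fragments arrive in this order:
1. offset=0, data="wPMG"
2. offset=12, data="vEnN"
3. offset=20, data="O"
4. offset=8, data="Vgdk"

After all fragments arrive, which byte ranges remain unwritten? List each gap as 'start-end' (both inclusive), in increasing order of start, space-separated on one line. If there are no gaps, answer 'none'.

Answer: 4-7 16-19

Derivation:
Fragment 1: offset=0 len=4
Fragment 2: offset=12 len=4
Fragment 3: offset=20 len=1
Fragment 4: offset=8 len=4
Gaps: 4-7 16-19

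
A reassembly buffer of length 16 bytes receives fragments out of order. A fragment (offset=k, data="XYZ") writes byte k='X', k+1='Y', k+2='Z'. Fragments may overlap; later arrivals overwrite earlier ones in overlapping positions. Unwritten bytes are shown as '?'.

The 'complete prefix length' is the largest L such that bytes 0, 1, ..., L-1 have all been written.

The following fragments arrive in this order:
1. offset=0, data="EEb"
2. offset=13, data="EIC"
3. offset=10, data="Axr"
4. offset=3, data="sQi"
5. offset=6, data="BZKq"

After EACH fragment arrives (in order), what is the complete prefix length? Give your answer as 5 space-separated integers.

Answer: 3 3 3 6 16

Derivation:
Fragment 1: offset=0 data="EEb" -> buffer=EEb????????????? -> prefix_len=3
Fragment 2: offset=13 data="EIC" -> buffer=EEb??????????EIC -> prefix_len=3
Fragment 3: offset=10 data="Axr" -> buffer=EEb???????AxrEIC -> prefix_len=3
Fragment 4: offset=3 data="sQi" -> buffer=EEbsQi????AxrEIC -> prefix_len=6
Fragment 5: offset=6 data="BZKq" -> buffer=EEbsQiBZKqAxrEIC -> prefix_len=16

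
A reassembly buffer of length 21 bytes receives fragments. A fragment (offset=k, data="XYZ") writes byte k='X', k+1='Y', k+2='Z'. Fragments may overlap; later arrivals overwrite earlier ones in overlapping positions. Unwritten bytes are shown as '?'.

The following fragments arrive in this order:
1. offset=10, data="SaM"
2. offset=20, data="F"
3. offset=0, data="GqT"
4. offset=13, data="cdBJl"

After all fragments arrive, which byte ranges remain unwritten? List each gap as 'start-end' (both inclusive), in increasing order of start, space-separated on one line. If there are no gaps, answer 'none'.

Answer: 3-9 18-19

Derivation:
Fragment 1: offset=10 len=3
Fragment 2: offset=20 len=1
Fragment 3: offset=0 len=3
Fragment 4: offset=13 len=5
Gaps: 3-9 18-19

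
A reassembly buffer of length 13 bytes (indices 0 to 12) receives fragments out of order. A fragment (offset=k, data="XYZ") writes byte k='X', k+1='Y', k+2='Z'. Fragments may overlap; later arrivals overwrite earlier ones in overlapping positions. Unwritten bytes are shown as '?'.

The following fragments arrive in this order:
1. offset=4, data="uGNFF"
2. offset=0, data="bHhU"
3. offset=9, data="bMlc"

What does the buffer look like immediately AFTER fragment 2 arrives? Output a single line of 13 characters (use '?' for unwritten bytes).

Answer: bHhUuGNFF????

Derivation:
Fragment 1: offset=4 data="uGNFF" -> buffer=????uGNFF????
Fragment 2: offset=0 data="bHhU" -> buffer=bHhUuGNFF????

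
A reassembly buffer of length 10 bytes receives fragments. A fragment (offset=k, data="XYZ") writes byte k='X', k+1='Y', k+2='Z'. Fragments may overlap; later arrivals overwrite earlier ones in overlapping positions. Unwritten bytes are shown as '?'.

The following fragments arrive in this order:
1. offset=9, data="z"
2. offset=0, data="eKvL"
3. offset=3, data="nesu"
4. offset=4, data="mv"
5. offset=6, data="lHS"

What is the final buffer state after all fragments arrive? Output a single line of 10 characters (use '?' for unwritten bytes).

Answer: eKvnmvlHSz

Derivation:
Fragment 1: offset=9 data="z" -> buffer=?????????z
Fragment 2: offset=0 data="eKvL" -> buffer=eKvL?????z
Fragment 3: offset=3 data="nesu" -> buffer=eKvnesu??z
Fragment 4: offset=4 data="mv" -> buffer=eKvnmvu??z
Fragment 5: offset=6 data="lHS" -> buffer=eKvnmvlHSz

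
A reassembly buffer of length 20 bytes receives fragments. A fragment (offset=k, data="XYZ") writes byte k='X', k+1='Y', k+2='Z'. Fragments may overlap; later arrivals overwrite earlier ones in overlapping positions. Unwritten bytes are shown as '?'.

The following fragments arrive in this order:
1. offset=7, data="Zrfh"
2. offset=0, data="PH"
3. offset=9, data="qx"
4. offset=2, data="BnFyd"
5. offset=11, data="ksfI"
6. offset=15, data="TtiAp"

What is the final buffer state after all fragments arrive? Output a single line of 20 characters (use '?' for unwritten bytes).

Fragment 1: offset=7 data="Zrfh" -> buffer=???????Zrfh?????????
Fragment 2: offset=0 data="PH" -> buffer=PH?????Zrfh?????????
Fragment 3: offset=9 data="qx" -> buffer=PH?????Zrqx?????????
Fragment 4: offset=2 data="BnFyd" -> buffer=PHBnFydZrqx?????????
Fragment 5: offset=11 data="ksfI" -> buffer=PHBnFydZrqxksfI?????
Fragment 6: offset=15 data="TtiAp" -> buffer=PHBnFydZrqxksfITtiAp

Answer: PHBnFydZrqxksfITtiAp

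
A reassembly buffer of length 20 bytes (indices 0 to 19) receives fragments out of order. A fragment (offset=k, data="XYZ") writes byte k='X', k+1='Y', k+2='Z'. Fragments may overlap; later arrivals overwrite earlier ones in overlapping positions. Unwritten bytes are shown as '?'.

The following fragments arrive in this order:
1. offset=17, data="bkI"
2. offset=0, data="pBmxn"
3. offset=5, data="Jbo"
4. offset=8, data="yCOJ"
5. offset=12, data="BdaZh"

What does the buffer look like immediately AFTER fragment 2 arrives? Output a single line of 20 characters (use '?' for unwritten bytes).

Answer: pBmxn????????????bkI

Derivation:
Fragment 1: offset=17 data="bkI" -> buffer=?????????????????bkI
Fragment 2: offset=0 data="pBmxn" -> buffer=pBmxn????????????bkI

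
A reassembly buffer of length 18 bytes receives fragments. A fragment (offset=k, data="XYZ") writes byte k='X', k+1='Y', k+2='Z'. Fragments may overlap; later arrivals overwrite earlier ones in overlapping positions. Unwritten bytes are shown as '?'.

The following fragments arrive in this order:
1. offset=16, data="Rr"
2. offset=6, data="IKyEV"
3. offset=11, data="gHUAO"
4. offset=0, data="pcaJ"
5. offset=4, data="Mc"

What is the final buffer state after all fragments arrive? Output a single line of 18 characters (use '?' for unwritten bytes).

Answer: pcaJMcIKyEVgHUAORr

Derivation:
Fragment 1: offset=16 data="Rr" -> buffer=????????????????Rr
Fragment 2: offset=6 data="IKyEV" -> buffer=??????IKyEV?????Rr
Fragment 3: offset=11 data="gHUAO" -> buffer=??????IKyEVgHUAORr
Fragment 4: offset=0 data="pcaJ" -> buffer=pcaJ??IKyEVgHUAORr
Fragment 5: offset=4 data="Mc" -> buffer=pcaJMcIKyEVgHUAORr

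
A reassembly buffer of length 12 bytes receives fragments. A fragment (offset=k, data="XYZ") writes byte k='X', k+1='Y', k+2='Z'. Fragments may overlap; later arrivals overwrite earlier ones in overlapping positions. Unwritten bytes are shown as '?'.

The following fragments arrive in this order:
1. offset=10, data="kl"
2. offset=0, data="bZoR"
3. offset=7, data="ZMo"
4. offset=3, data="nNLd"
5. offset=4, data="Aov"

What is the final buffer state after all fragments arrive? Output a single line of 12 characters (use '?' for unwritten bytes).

Fragment 1: offset=10 data="kl" -> buffer=??????????kl
Fragment 2: offset=0 data="bZoR" -> buffer=bZoR??????kl
Fragment 3: offset=7 data="ZMo" -> buffer=bZoR???ZMokl
Fragment 4: offset=3 data="nNLd" -> buffer=bZonNLdZMokl
Fragment 5: offset=4 data="Aov" -> buffer=bZonAovZMokl

Answer: bZonAovZMokl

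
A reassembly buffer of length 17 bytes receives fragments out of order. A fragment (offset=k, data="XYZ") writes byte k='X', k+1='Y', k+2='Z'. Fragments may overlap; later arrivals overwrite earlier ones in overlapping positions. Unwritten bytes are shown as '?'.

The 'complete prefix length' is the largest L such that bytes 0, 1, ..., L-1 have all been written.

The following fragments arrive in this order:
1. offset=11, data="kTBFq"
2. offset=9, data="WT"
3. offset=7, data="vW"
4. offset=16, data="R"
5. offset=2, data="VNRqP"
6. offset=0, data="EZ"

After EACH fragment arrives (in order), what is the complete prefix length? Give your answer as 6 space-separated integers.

Answer: 0 0 0 0 0 17

Derivation:
Fragment 1: offset=11 data="kTBFq" -> buffer=???????????kTBFq? -> prefix_len=0
Fragment 2: offset=9 data="WT" -> buffer=?????????WTkTBFq? -> prefix_len=0
Fragment 3: offset=7 data="vW" -> buffer=???????vWWTkTBFq? -> prefix_len=0
Fragment 4: offset=16 data="R" -> buffer=???????vWWTkTBFqR -> prefix_len=0
Fragment 5: offset=2 data="VNRqP" -> buffer=??VNRqPvWWTkTBFqR -> prefix_len=0
Fragment 6: offset=0 data="EZ" -> buffer=EZVNRqPvWWTkTBFqR -> prefix_len=17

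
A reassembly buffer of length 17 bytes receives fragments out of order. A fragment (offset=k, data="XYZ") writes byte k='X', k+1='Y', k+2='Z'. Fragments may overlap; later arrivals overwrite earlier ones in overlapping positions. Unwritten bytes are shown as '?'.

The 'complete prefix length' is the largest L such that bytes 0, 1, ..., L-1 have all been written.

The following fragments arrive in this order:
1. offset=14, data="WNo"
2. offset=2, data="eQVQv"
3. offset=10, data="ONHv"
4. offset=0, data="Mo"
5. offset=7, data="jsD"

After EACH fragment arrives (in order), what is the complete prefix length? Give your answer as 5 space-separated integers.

Answer: 0 0 0 7 17

Derivation:
Fragment 1: offset=14 data="WNo" -> buffer=??????????????WNo -> prefix_len=0
Fragment 2: offset=2 data="eQVQv" -> buffer=??eQVQv???????WNo -> prefix_len=0
Fragment 3: offset=10 data="ONHv" -> buffer=??eQVQv???ONHvWNo -> prefix_len=0
Fragment 4: offset=0 data="Mo" -> buffer=MoeQVQv???ONHvWNo -> prefix_len=7
Fragment 5: offset=7 data="jsD" -> buffer=MoeQVQvjsDONHvWNo -> prefix_len=17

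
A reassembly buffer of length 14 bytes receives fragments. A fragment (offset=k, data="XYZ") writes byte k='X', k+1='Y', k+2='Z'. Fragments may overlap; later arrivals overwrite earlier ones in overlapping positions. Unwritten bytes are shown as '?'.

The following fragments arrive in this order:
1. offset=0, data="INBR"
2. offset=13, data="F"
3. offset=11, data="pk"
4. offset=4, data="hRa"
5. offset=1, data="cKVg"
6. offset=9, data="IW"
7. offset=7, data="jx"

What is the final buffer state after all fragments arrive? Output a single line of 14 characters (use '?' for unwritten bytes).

Answer: IcKVgRajxIWpkF

Derivation:
Fragment 1: offset=0 data="INBR" -> buffer=INBR??????????
Fragment 2: offset=13 data="F" -> buffer=INBR?????????F
Fragment 3: offset=11 data="pk" -> buffer=INBR???????pkF
Fragment 4: offset=4 data="hRa" -> buffer=INBRhRa????pkF
Fragment 5: offset=1 data="cKVg" -> buffer=IcKVgRa????pkF
Fragment 6: offset=9 data="IW" -> buffer=IcKVgRa??IWpkF
Fragment 7: offset=7 data="jx" -> buffer=IcKVgRajxIWpkF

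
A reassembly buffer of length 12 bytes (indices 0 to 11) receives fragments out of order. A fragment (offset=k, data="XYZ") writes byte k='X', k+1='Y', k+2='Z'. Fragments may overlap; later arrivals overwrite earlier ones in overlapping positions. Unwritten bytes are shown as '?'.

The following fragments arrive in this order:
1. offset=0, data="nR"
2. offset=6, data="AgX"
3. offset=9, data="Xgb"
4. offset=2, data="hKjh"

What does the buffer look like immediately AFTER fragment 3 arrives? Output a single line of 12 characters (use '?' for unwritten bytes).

Answer: nR????AgXXgb

Derivation:
Fragment 1: offset=0 data="nR" -> buffer=nR??????????
Fragment 2: offset=6 data="AgX" -> buffer=nR????AgX???
Fragment 3: offset=9 data="Xgb" -> buffer=nR????AgXXgb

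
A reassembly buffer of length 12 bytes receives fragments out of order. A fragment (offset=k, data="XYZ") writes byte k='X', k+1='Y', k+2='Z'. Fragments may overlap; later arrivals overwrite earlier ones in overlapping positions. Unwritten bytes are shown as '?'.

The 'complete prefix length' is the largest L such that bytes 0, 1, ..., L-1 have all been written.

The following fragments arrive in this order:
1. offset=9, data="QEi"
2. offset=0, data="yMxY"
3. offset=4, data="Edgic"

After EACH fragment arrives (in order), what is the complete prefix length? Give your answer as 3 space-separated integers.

Answer: 0 4 12

Derivation:
Fragment 1: offset=9 data="QEi" -> buffer=?????????QEi -> prefix_len=0
Fragment 2: offset=0 data="yMxY" -> buffer=yMxY?????QEi -> prefix_len=4
Fragment 3: offset=4 data="Edgic" -> buffer=yMxYEdgicQEi -> prefix_len=12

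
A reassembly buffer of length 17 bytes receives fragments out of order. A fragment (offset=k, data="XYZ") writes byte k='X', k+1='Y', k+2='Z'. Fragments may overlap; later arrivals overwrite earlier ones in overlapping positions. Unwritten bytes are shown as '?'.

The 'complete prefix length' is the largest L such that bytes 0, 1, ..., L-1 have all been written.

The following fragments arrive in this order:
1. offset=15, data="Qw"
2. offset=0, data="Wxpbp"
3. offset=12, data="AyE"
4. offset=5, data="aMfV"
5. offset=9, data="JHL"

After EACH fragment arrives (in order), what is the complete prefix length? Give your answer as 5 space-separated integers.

Answer: 0 5 5 9 17

Derivation:
Fragment 1: offset=15 data="Qw" -> buffer=???????????????Qw -> prefix_len=0
Fragment 2: offset=0 data="Wxpbp" -> buffer=Wxpbp??????????Qw -> prefix_len=5
Fragment 3: offset=12 data="AyE" -> buffer=Wxpbp???????AyEQw -> prefix_len=5
Fragment 4: offset=5 data="aMfV" -> buffer=WxpbpaMfV???AyEQw -> prefix_len=9
Fragment 5: offset=9 data="JHL" -> buffer=WxpbpaMfVJHLAyEQw -> prefix_len=17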